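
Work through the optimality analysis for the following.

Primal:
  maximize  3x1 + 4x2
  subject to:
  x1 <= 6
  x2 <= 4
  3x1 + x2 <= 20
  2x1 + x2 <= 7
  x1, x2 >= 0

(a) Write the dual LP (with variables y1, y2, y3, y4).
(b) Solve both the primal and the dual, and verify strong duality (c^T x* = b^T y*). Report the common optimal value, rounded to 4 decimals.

The standard primal-dual pair for 'max c^T x s.t. A x <= b, x >= 0' is:
  Dual:  min b^T y  s.t.  A^T y >= c,  y >= 0.

So the dual LP is:
  minimize  6y1 + 4y2 + 20y3 + 7y4
  subject to:
    y1 + 3y3 + 2y4 >= 3
    y2 + y3 + y4 >= 4
    y1, y2, y3, y4 >= 0

Solving the primal: x* = (1.5, 4).
  primal value c^T x* = 20.5.
Solving the dual: y* = (0, 2.5, 0, 1.5).
  dual value b^T y* = 20.5.
Strong duality: c^T x* = b^T y*. Confirmed.

20.5


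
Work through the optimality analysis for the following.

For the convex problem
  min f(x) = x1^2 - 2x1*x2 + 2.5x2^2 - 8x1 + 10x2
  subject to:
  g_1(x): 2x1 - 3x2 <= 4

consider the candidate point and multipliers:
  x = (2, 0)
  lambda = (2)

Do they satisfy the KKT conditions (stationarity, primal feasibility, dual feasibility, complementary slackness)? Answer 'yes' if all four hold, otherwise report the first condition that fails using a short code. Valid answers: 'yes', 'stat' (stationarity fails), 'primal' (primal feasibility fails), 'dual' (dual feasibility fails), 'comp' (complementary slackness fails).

Gradient of f: grad f(x) = Q x + c = (-4, 6)
Constraint values g_i(x) = a_i^T x - b_i:
  g_1((2, 0)) = 0
Stationarity residual: grad f(x) + sum_i lambda_i a_i = (0, 0)
  -> stationarity OK
Primal feasibility (all g_i <= 0): OK
Dual feasibility (all lambda_i >= 0): OK
Complementary slackness (lambda_i * g_i(x) = 0 for all i): OK

Verdict: yes, KKT holds.

yes


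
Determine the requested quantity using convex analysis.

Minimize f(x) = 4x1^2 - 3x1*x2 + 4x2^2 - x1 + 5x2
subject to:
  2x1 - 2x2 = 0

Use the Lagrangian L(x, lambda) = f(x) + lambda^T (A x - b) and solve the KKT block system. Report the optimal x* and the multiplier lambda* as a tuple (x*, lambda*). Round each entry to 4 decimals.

Form the Lagrangian:
  L(x, lambda) = (1/2) x^T Q x + c^T x + lambda^T (A x - b)
Stationarity (grad_x L = 0): Q x + c + A^T lambda = 0.
Primal feasibility: A x = b.

This gives the KKT block system:
  [ Q   A^T ] [ x     ]   [-c ]
  [ A    0  ] [ lambda ] = [ b ]

Solving the linear system:
  x*      = (-0.4, -0.4)
  lambda* = (1.5)
  f(x*)   = -0.8

x* = (-0.4, -0.4), lambda* = (1.5)


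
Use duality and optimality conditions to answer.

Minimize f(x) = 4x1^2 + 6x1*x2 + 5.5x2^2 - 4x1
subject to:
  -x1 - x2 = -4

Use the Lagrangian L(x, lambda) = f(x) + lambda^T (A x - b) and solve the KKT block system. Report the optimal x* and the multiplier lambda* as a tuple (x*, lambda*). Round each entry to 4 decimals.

Form the Lagrangian:
  L(x, lambda) = (1/2) x^T Q x + c^T x + lambda^T (A x - b)
Stationarity (grad_x L = 0): Q x + c + A^T lambda = 0.
Primal feasibility: A x = b.

This gives the KKT block system:
  [ Q   A^T ] [ x     ]   [-c ]
  [ A    0  ] [ lambda ] = [ b ]

Solving the linear system:
  x*      = (3.4286, 0.5714)
  lambda* = (26.8571)
  f(x*)   = 46.8571

x* = (3.4286, 0.5714), lambda* = (26.8571)


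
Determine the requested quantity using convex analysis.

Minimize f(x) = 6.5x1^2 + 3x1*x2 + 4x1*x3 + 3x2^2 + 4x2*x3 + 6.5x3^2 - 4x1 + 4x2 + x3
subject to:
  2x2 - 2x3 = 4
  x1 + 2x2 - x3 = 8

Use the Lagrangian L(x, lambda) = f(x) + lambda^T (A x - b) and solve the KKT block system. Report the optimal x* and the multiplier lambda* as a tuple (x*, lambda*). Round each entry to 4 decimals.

Form the Lagrangian:
  L(x, lambda) = (1/2) x^T Q x + c^T x + lambda^T (A x - b)
Stationarity (grad_x L = 0): Q x + c + A^T lambda = 0.
Primal feasibility: A x = b.

This gives the KKT block system:
  [ Q   A^T ] [ x     ]   [-c ]
  [ A    0  ] [ lambda ] = [ b ]

Solving the linear system:
  x*      = (3.9615, 2.0385, 0.0385)
  lambda* = (39.6346, -53.7692)
  f(x*)   = 131.9808

x* = (3.9615, 2.0385, 0.0385), lambda* = (39.6346, -53.7692)


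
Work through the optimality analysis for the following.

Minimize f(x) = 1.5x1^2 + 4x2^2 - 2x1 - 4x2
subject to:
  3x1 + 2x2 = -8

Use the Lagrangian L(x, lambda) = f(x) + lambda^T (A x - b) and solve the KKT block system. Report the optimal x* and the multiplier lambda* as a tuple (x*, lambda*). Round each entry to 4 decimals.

Form the Lagrangian:
  L(x, lambda) = (1/2) x^T Q x + c^T x + lambda^T (A x - b)
Stationarity (grad_x L = 0): Q x + c + A^T lambda = 0.
Primal feasibility: A x = b.

This gives the KKT block system:
  [ Q   A^T ] [ x     ]   [-c ]
  [ A    0  ] [ lambda ] = [ b ]

Solving the linear system:
  x*      = (-2.4762, -0.2857)
  lambda* = (3.1429)
  f(x*)   = 15.619

x* = (-2.4762, -0.2857), lambda* = (3.1429)


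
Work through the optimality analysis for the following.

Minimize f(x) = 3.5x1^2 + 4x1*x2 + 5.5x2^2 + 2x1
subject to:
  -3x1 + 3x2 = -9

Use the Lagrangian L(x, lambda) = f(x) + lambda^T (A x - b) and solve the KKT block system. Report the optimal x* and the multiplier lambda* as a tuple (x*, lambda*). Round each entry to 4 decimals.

Form the Lagrangian:
  L(x, lambda) = (1/2) x^T Q x + c^T x + lambda^T (A x - b)
Stationarity (grad_x L = 0): Q x + c + A^T lambda = 0.
Primal feasibility: A x = b.

This gives the KKT block system:
  [ Q   A^T ] [ x     ]   [-c ]
  [ A    0  ] [ lambda ] = [ b ]

Solving the linear system:
  x*      = (1.6538, -1.3462)
  lambda* = (2.7308)
  f(x*)   = 13.9423

x* = (1.6538, -1.3462), lambda* = (2.7308)


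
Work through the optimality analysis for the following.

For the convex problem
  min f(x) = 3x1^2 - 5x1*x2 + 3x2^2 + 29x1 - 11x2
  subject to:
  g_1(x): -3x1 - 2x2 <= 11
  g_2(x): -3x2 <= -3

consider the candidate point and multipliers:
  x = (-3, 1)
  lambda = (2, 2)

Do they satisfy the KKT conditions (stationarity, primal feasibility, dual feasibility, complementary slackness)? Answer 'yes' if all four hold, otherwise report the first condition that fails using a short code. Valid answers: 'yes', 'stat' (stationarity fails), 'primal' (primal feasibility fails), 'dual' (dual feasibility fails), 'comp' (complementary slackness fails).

Gradient of f: grad f(x) = Q x + c = (6, 10)
Constraint values g_i(x) = a_i^T x - b_i:
  g_1((-3, 1)) = -4
  g_2((-3, 1)) = 0
Stationarity residual: grad f(x) + sum_i lambda_i a_i = (0, 0)
  -> stationarity OK
Primal feasibility (all g_i <= 0): OK
Dual feasibility (all lambda_i >= 0): OK
Complementary slackness (lambda_i * g_i(x) = 0 for all i): FAILS

Verdict: the first failing condition is complementary_slackness -> comp.

comp


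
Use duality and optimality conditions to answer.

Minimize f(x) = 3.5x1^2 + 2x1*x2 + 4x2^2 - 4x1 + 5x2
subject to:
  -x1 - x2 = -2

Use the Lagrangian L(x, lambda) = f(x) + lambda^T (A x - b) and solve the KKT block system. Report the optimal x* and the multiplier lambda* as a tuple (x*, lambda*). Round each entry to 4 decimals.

Form the Lagrangian:
  L(x, lambda) = (1/2) x^T Q x + c^T x + lambda^T (A x - b)
Stationarity (grad_x L = 0): Q x + c + A^T lambda = 0.
Primal feasibility: A x = b.

This gives the KKT block system:
  [ Q   A^T ] [ x     ]   [-c ]
  [ A    0  ] [ lambda ] = [ b ]

Solving the linear system:
  x*      = (1.9091, 0.0909)
  lambda* = (9.5455)
  f(x*)   = 5.9545

x* = (1.9091, 0.0909), lambda* = (9.5455)


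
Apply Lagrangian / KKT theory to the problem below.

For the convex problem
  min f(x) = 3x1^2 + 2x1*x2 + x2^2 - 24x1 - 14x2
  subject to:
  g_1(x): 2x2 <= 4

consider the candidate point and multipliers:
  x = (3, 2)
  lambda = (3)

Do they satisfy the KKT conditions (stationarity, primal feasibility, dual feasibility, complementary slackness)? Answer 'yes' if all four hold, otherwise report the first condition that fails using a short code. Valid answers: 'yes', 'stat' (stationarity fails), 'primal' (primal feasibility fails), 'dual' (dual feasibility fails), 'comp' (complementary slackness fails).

Gradient of f: grad f(x) = Q x + c = (-2, -4)
Constraint values g_i(x) = a_i^T x - b_i:
  g_1((3, 2)) = 0
Stationarity residual: grad f(x) + sum_i lambda_i a_i = (-2, 2)
  -> stationarity FAILS
Primal feasibility (all g_i <= 0): OK
Dual feasibility (all lambda_i >= 0): OK
Complementary slackness (lambda_i * g_i(x) = 0 for all i): OK

Verdict: the first failing condition is stationarity -> stat.

stat


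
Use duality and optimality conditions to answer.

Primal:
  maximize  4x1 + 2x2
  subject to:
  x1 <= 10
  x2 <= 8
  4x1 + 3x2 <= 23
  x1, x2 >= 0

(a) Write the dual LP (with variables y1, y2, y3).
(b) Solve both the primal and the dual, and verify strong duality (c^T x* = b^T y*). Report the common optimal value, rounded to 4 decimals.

The standard primal-dual pair for 'max c^T x s.t. A x <= b, x >= 0' is:
  Dual:  min b^T y  s.t.  A^T y >= c,  y >= 0.

So the dual LP is:
  minimize  10y1 + 8y2 + 23y3
  subject to:
    y1 + 4y3 >= 4
    y2 + 3y3 >= 2
    y1, y2, y3 >= 0

Solving the primal: x* = (5.75, 0).
  primal value c^T x* = 23.
Solving the dual: y* = (0, 0, 1).
  dual value b^T y* = 23.
Strong duality: c^T x* = b^T y*. Confirmed.

23


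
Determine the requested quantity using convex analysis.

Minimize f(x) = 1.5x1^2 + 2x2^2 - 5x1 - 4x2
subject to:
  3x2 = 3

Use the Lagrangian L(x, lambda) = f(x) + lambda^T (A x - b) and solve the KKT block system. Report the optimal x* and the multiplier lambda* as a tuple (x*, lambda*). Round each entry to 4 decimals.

Form the Lagrangian:
  L(x, lambda) = (1/2) x^T Q x + c^T x + lambda^T (A x - b)
Stationarity (grad_x L = 0): Q x + c + A^T lambda = 0.
Primal feasibility: A x = b.

This gives the KKT block system:
  [ Q   A^T ] [ x     ]   [-c ]
  [ A    0  ] [ lambda ] = [ b ]

Solving the linear system:
  x*      = (1.6667, 1)
  lambda* = (0)
  f(x*)   = -6.1667

x* = (1.6667, 1), lambda* = (0)


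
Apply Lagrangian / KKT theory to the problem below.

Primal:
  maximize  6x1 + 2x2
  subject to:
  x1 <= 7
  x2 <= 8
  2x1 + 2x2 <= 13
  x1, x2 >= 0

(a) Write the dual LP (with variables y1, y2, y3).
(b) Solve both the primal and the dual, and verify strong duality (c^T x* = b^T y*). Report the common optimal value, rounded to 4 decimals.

The standard primal-dual pair for 'max c^T x s.t. A x <= b, x >= 0' is:
  Dual:  min b^T y  s.t.  A^T y >= c,  y >= 0.

So the dual LP is:
  minimize  7y1 + 8y2 + 13y3
  subject to:
    y1 + 2y3 >= 6
    y2 + 2y3 >= 2
    y1, y2, y3 >= 0

Solving the primal: x* = (6.5, 0).
  primal value c^T x* = 39.
Solving the dual: y* = (0, 0, 3).
  dual value b^T y* = 39.
Strong duality: c^T x* = b^T y*. Confirmed.

39


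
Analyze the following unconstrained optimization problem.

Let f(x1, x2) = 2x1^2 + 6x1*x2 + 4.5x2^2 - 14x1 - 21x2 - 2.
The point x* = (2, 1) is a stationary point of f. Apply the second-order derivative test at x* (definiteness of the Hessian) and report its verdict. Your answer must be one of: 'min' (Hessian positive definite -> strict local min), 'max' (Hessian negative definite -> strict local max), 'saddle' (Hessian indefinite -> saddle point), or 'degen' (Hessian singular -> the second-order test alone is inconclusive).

Compute the Hessian H = grad^2 f:
  H = [[4, 6], [6, 9]]
Verify stationarity: grad f(x*) = H x* + g = (0, 0).
Eigenvalues of H: 0, 13.
H has a zero eigenvalue (singular; positive semidefinite but not definite), so H is neither positive definite, negative definite, nor indefinite. The second-order test alone is inconclusive -> degen.
(Indeed, f is constant along the null direction of H through x*, so x* is not a strict local extremum.)

degen


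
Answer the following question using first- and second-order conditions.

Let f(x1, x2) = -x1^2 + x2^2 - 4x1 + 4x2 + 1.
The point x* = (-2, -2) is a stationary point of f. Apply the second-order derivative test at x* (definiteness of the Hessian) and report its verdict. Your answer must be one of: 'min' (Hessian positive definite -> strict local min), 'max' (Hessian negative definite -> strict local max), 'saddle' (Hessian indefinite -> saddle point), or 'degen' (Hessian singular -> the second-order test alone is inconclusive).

Compute the Hessian H = grad^2 f:
  H = [[-2, 0], [0, 2]]
Verify stationarity: grad f(x*) = H x* + g = (0, 0).
Eigenvalues of H: -2, 2.
Eigenvalues have mixed signs, so H is indefinite -> x* is a saddle point.

saddle


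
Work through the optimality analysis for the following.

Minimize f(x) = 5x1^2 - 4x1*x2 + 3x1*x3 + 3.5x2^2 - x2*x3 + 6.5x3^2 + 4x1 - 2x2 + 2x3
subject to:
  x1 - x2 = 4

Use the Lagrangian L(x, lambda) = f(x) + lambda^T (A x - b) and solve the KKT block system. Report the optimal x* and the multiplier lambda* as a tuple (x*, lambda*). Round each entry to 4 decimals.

Form the Lagrangian:
  L(x, lambda) = (1/2) x^T Q x + c^T x + lambda^T (A x - b)
Stationarity (grad_x L = 0): Q x + c + A^T lambda = 0.
Primal feasibility: A x = b.

This gives the KKT block system:
  [ Q   A^T ] [ x     ]   [-c ]
  [ A    0  ] [ lambda ] = [ b ]

Solving the linear system:
  x*      = (1.2566, -2.7434, -0.6549)
  lambda* = (-25.5752)
  f(x*)   = 55.7522

x* = (1.2566, -2.7434, -0.6549), lambda* = (-25.5752)


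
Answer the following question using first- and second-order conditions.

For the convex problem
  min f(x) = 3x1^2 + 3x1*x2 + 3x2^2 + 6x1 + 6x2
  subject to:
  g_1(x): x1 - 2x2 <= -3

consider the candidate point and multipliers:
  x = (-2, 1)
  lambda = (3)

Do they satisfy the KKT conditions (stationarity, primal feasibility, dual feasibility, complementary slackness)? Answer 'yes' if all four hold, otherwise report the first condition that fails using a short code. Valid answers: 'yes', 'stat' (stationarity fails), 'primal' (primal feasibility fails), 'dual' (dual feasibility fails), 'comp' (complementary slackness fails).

Gradient of f: grad f(x) = Q x + c = (-3, 6)
Constraint values g_i(x) = a_i^T x - b_i:
  g_1((-2, 1)) = -1
Stationarity residual: grad f(x) + sum_i lambda_i a_i = (0, 0)
  -> stationarity OK
Primal feasibility (all g_i <= 0): OK
Dual feasibility (all lambda_i >= 0): OK
Complementary slackness (lambda_i * g_i(x) = 0 for all i): FAILS

Verdict: the first failing condition is complementary_slackness -> comp.

comp


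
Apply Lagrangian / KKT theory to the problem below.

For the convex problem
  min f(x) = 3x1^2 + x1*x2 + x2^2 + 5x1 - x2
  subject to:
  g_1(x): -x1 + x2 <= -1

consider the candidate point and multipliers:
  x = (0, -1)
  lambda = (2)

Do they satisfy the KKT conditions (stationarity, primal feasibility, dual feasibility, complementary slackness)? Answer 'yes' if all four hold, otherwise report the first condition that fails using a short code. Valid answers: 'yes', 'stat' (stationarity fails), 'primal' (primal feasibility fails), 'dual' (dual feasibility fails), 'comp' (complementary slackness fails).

Gradient of f: grad f(x) = Q x + c = (4, -3)
Constraint values g_i(x) = a_i^T x - b_i:
  g_1((0, -1)) = 0
Stationarity residual: grad f(x) + sum_i lambda_i a_i = (2, -1)
  -> stationarity FAILS
Primal feasibility (all g_i <= 0): OK
Dual feasibility (all lambda_i >= 0): OK
Complementary slackness (lambda_i * g_i(x) = 0 for all i): OK

Verdict: the first failing condition is stationarity -> stat.

stat


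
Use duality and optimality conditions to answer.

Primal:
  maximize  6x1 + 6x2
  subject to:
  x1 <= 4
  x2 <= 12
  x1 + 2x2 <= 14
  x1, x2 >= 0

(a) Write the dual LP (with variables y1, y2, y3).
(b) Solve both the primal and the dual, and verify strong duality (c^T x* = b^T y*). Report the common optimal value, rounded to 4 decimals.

The standard primal-dual pair for 'max c^T x s.t. A x <= b, x >= 0' is:
  Dual:  min b^T y  s.t.  A^T y >= c,  y >= 0.

So the dual LP is:
  minimize  4y1 + 12y2 + 14y3
  subject to:
    y1 + y3 >= 6
    y2 + 2y3 >= 6
    y1, y2, y3 >= 0

Solving the primal: x* = (4, 5).
  primal value c^T x* = 54.
Solving the dual: y* = (3, 0, 3).
  dual value b^T y* = 54.
Strong duality: c^T x* = b^T y*. Confirmed.

54


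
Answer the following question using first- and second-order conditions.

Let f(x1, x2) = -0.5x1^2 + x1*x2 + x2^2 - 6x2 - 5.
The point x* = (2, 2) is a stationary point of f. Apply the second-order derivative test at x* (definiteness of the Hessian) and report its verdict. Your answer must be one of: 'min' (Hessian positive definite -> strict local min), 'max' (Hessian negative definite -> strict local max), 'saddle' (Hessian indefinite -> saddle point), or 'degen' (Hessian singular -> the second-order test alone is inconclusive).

Compute the Hessian H = grad^2 f:
  H = [[-1, 1], [1, 2]]
Verify stationarity: grad f(x*) = H x* + g = (0, 0).
Eigenvalues of H: -1.3028, 2.3028.
Eigenvalues have mixed signs, so H is indefinite -> x* is a saddle point.

saddle


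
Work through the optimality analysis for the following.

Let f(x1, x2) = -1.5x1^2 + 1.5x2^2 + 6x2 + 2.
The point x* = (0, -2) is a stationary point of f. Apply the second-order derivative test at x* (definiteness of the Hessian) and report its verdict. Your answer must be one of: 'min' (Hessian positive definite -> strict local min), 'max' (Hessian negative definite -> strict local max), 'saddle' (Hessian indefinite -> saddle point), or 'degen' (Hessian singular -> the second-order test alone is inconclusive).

Compute the Hessian H = grad^2 f:
  H = [[-3, 0], [0, 3]]
Verify stationarity: grad f(x*) = H x* + g = (0, 0).
Eigenvalues of H: -3, 3.
Eigenvalues have mixed signs, so H is indefinite -> x* is a saddle point.

saddle


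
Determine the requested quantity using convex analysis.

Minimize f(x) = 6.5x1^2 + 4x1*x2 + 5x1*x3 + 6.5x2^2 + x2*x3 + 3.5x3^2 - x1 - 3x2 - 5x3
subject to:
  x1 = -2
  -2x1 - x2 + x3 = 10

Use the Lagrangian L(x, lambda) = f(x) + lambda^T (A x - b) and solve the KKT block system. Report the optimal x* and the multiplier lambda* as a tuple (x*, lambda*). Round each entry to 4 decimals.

Form the Lagrangian:
  L(x, lambda) = (1/2) x^T Q x + c^T x + lambda^T (A x - b)
Stationarity (grad_x L = 0): Q x + c + A^T lambda = 0.
Primal feasibility: A x = b.

This gives the KKT block system:
  [ Q   A^T ] [ x     ]   [-c ]
  [ A    0  ] [ lambda ] = [ b ]

Solving the linear system:
  x*      = (-2, -1, 5)
  lambda* = (-32, -19)
  f(x*)   = 53

x* = (-2, -1, 5), lambda* = (-32, -19)


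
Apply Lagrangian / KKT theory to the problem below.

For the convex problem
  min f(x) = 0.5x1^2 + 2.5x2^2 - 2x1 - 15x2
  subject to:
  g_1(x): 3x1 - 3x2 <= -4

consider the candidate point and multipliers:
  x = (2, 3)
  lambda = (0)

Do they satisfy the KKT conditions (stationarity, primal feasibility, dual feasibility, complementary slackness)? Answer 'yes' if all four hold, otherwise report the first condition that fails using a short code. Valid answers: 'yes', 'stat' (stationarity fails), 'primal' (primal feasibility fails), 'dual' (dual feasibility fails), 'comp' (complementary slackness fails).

Gradient of f: grad f(x) = Q x + c = (0, 0)
Constraint values g_i(x) = a_i^T x - b_i:
  g_1((2, 3)) = 1
Stationarity residual: grad f(x) + sum_i lambda_i a_i = (0, 0)
  -> stationarity OK
Primal feasibility (all g_i <= 0): FAILS
Dual feasibility (all lambda_i >= 0): OK
Complementary slackness (lambda_i * g_i(x) = 0 for all i): OK

Verdict: the first failing condition is primal_feasibility -> primal.

primal


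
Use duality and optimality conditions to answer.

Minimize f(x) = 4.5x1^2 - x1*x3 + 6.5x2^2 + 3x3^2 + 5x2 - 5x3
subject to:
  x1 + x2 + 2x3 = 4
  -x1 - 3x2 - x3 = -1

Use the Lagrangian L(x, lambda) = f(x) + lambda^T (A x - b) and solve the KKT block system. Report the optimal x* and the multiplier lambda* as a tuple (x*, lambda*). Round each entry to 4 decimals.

Form the Lagrangian:
  L(x, lambda) = (1/2) x^T Q x + c^T x + lambda^T (A x - b)
Stationarity (grad_x L = 0): Q x + c + A^T lambda = 0.
Primal feasibility: A x = b.

This gives the KKT block system:
  [ Q   A^T ] [ x     ]   [-c ]
  [ A    0  ] [ lambda ] = [ b ]

Solving the linear system:
  x*      = (0.4823, -0.4965, 2.0071)
  lambda* = (-4.227, -1.8936)
  f(x*)   = 1.2482

x* = (0.4823, -0.4965, 2.0071), lambda* = (-4.227, -1.8936)


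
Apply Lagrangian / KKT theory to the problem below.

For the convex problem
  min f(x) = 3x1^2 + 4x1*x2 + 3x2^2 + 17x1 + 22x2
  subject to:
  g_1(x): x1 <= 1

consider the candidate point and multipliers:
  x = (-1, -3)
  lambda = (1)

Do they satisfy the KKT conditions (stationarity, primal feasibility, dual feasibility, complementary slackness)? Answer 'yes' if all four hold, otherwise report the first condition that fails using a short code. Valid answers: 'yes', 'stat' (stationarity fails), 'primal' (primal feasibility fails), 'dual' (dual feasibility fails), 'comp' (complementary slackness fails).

Gradient of f: grad f(x) = Q x + c = (-1, 0)
Constraint values g_i(x) = a_i^T x - b_i:
  g_1((-1, -3)) = -2
Stationarity residual: grad f(x) + sum_i lambda_i a_i = (0, 0)
  -> stationarity OK
Primal feasibility (all g_i <= 0): OK
Dual feasibility (all lambda_i >= 0): OK
Complementary slackness (lambda_i * g_i(x) = 0 for all i): FAILS

Verdict: the first failing condition is complementary_slackness -> comp.

comp


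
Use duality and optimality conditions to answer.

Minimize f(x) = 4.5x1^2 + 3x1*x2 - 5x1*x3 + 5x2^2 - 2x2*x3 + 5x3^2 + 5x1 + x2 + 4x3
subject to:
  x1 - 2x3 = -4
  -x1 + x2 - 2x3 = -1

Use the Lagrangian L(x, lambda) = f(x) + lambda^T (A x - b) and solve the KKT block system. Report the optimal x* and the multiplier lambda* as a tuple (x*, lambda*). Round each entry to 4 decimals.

Form the Lagrangian:
  L(x, lambda) = (1/2) x^T Q x + c^T x + lambda^T (A x - b)
Stationarity (grad_x L = 0): Q x + c + A^T lambda = 0.
Primal feasibility: A x = b.

This gives the KKT block system:
  [ Q   A^T ] [ x     ]   [-c ]
  [ A    0  ] [ lambda ] = [ b ]

Solving the linear system:
  x*      = (-1.2294, 0.5413, 1.3853)
  lambda* = (11.4128, 0.0459)
  f(x*)   = 22.8165

x* = (-1.2294, 0.5413, 1.3853), lambda* = (11.4128, 0.0459)


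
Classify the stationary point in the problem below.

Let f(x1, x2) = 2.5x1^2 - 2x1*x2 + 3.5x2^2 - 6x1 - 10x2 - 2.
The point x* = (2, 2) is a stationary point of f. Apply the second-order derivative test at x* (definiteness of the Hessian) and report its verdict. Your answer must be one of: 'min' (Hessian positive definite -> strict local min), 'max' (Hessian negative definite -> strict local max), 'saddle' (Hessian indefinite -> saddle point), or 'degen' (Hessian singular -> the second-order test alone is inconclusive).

Compute the Hessian H = grad^2 f:
  H = [[5, -2], [-2, 7]]
Verify stationarity: grad f(x*) = H x* + g = (0, 0).
Eigenvalues of H: 3.7639, 8.2361.
Both eigenvalues > 0, so H is positive definite -> x* is a strict local min.

min


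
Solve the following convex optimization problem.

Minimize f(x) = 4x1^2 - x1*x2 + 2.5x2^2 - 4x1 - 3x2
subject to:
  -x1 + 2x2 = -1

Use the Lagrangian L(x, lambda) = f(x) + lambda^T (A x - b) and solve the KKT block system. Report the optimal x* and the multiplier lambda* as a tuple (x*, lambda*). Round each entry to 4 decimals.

Form the Lagrangian:
  L(x, lambda) = (1/2) x^T Q x + c^T x + lambda^T (A x - b)
Stationarity (grad_x L = 0): Q x + c + A^T lambda = 0.
Primal feasibility: A x = b.

This gives the KKT block system:
  [ Q   A^T ] [ x     ]   [-c ]
  [ A    0  ] [ lambda ] = [ b ]

Solving the linear system:
  x*      = (0.7576, -0.1212)
  lambda* = (2.1818)
  f(x*)   = -0.2424

x* = (0.7576, -0.1212), lambda* = (2.1818)


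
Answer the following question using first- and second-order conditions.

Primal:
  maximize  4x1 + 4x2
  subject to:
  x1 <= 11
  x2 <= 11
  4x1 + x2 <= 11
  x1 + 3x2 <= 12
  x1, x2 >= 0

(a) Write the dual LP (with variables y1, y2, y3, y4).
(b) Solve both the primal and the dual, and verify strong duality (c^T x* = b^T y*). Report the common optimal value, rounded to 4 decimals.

The standard primal-dual pair for 'max c^T x s.t. A x <= b, x >= 0' is:
  Dual:  min b^T y  s.t.  A^T y >= c,  y >= 0.

So the dual LP is:
  minimize  11y1 + 11y2 + 11y3 + 12y4
  subject to:
    y1 + 4y3 + y4 >= 4
    y2 + y3 + 3y4 >= 4
    y1, y2, y3, y4 >= 0

Solving the primal: x* = (1.9091, 3.3636).
  primal value c^T x* = 21.0909.
Solving the dual: y* = (0, 0, 0.7273, 1.0909).
  dual value b^T y* = 21.0909.
Strong duality: c^T x* = b^T y*. Confirmed.

21.0909


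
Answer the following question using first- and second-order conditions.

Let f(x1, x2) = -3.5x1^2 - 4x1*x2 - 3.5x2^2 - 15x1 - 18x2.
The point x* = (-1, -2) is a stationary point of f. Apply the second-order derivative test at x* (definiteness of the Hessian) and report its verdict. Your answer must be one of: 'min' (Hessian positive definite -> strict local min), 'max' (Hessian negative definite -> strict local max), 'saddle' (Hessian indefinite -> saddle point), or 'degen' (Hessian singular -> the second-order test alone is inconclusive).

Compute the Hessian H = grad^2 f:
  H = [[-7, -4], [-4, -7]]
Verify stationarity: grad f(x*) = H x* + g = (0, 0).
Eigenvalues of H: -11, -3.
Both eigenvalues < 0, so H is negative definite -> x* is a strict local max.

max


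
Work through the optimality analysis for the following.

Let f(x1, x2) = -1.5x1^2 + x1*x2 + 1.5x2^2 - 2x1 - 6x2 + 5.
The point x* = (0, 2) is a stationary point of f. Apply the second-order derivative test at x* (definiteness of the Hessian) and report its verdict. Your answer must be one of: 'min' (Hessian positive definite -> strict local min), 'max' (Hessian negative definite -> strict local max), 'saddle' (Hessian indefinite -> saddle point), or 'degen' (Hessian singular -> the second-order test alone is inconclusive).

Compute the Hessian H = grad^2 f:
  H = [[-3, 1], [1, 3]]
Verify stationarity: grad f(x*) = H x* + g = (0, 0).
Eigenvalues of H: -3.1623, 3.1623.
Eigenvalues have mixed signs, so H is indefinite -> x* is a saddle point.

saddle


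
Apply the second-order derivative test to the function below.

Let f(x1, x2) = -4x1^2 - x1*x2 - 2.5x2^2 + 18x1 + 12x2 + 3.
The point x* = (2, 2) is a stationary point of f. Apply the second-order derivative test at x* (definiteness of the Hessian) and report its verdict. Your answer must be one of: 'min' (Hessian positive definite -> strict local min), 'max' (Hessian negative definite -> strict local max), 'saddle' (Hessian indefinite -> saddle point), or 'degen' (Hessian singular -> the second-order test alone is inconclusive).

Compute the Hessian H = grad^2 f:
  H = [[-8, -1], [-1, -5]]
Verify stationarity: grad f(x*) = H x* + g = (0, 0).
Eigenvalues of H: -8.3028, -4.6972.
Both eigenvalues < 0, so H is negative definite -> x* is a strict local max.

max


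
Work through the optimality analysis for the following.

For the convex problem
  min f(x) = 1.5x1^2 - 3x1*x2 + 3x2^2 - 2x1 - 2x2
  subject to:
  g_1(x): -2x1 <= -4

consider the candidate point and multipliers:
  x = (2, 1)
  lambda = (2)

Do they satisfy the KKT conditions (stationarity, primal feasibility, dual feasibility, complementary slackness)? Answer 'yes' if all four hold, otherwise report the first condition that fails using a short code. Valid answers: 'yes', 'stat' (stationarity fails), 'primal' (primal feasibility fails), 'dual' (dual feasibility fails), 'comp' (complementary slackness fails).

Gradient of f: grad f(x) = Q x + c = (1, -2)
Constraint values g_i(x) = a_i^T x - b_i:
  g_1((2, 1)) = 0
Stationarity residual: grad f(x) + sum_i lambda_i a_i = (-3, -2)
  -> stationarity FAILS
Primal feasibility (all g_i <= 0): OK
Dual feasibility (all lambda_i >= 0): OK
Complementary slackness (lambda_i * g_i(x) = 0 for all i): OK

Verdict: the first failing condition is stationarity -> stat.

stat


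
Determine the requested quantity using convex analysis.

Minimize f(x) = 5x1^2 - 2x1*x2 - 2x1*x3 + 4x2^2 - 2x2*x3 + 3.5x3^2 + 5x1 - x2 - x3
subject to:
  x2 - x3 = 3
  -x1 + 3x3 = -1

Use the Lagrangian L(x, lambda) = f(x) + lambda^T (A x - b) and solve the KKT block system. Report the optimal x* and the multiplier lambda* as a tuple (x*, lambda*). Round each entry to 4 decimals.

Form the Lagrangian:
  L(x, lambda) = (1/2) x^T Q x + c^T x + lambda^T (A x - b)
Stationarity (grad_x L = 0): Q x + c + A^T lambda = 0.
Primal feasibility: A x = b.

This gives the KKT block system:
  [ Q   A^T ] [ x     ]   [-c ]
  [ A    0  ] [ lambda ] = [ b ]

Solving the linear system:
  x*      = (-0.5195, 2.4935, -0.5065)
  lambda* = (-21, -4.1688)
  f(x*)   = 27.1234

x* = (-0.5195, 2.4935, -0.5065), lambda* = (-21, -4.1688)


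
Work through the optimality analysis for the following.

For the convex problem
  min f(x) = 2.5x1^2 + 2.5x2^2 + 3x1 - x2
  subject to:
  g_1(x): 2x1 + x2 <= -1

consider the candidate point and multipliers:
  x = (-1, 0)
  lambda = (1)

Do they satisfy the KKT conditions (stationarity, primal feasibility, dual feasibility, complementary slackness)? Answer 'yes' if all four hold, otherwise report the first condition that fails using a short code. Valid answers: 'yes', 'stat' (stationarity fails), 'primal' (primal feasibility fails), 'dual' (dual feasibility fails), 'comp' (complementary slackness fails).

Gradient of f: grad f(x) = Q x + c = (-2, -1)
Constraint values g_i(x) = a_i^T x - b_i:
  g_1((-1, 0)) = -1
Stationarity residual: grad f(x) + sum_i lambda_i a_i = (0, 0)
  -> stationarity OK
Primal feasibility (all g_i <= 0): OK
Dual feasibility (all lambda_i >= 0): OK
Complementary slackness (lambda_i * g_i(x) = 0 for all i): FAILS

Verdict: the first failing condition is complementary_slackness -> comp.

comp


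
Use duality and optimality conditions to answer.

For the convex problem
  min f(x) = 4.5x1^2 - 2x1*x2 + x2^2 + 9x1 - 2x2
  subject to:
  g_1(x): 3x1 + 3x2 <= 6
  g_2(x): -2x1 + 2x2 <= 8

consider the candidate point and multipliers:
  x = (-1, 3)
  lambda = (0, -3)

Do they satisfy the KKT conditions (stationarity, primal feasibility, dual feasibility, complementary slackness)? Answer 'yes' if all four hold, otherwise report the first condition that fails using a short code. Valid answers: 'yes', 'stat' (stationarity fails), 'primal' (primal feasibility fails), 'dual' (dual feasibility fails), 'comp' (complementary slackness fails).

Gradient of f: grad f(x) = Q x + c = (-6, 6)
Constraint values g_i(x) = a_i^T x - b_i:
  g_1((-1, 3)) = 0
  g_2((-1, 3)) = 0
Stationarity residual: grad f(x) + sum_i lambda_i a_i = (0, 0)
  -> stationarity OK
Primal feasibility (all g_i <= 0): OK
Dual feasibility (all lambda_i >= 0): FAILS
Complementary slackness (lambda_i * g_i(x) = 0 for all i): OK

Verdict: the first failing condition is dual_feasibility -> dual.

dual


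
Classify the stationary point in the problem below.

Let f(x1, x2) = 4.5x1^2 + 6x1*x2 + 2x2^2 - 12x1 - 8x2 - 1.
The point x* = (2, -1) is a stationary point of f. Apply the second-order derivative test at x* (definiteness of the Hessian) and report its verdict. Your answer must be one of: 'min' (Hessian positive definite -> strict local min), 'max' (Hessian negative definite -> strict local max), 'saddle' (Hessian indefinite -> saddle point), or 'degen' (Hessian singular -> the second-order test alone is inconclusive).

Compute the Hessian H = grad^2 f:
  H = [[9, 6], [6, 4]]
Verify stationarity: grad f(x*) = H x* + g = (0, 0).
Eigenvalues of H: 0, 13.
H has a zero eigenvalue (singular; positive semidefinite but not definite), so H is neither positive definite, negative definite, nor indefinite. The second-order test alone is inconclusive -> degen.
(Indeed, f is constant along the null direction of H through x*, so x* is not a strict local extremum.)

degen


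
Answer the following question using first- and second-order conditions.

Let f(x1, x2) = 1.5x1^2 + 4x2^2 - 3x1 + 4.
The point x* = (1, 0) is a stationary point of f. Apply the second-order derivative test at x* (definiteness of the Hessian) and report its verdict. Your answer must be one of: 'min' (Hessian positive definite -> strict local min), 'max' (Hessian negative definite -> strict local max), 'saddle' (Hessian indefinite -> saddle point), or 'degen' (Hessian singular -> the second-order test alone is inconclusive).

Compute the Hessian H = grad^2 f:
  H = [[3, 0], [0, 8]]
Verify stationarity: grad f(x*) = H x* + g = (0, 0).
Eigenvalues of H: 3, 8.
Both eigenvalues > 0, so H is positive definite -> x* is a strict local min.

min


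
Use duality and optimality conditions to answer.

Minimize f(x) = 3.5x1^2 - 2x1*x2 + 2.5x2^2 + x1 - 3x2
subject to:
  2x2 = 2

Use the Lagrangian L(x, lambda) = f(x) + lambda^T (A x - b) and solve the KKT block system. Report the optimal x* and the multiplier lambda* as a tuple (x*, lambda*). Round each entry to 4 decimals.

Form the Lagrangian:
  L(x, lambda) = (1/2) x^T Q x + c^T x + lambda^T (A x - b)
Stationarity (grad_x L = 0): Q x + c + A^T lambda = 0.
Primal feasibility: A x = b.

This gives the KKT block system:
  [ Q   A^T ] [ x     ]   [-c ]
  [ A    0  ] [ lambda ] = [ b ]

Solving the linear system:
  x*      = (0.1429, 1)
  lambda* = (-0.8571)
  f(x*)   = -0.5714

x* = (0.1429, 1), lambda* = (-0.8571)


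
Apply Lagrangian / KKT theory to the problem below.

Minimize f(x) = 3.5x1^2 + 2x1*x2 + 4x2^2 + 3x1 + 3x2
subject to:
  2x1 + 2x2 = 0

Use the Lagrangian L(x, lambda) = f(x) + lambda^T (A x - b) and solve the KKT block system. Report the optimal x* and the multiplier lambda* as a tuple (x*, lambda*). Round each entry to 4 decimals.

Form the Lagrangian:
  L(x, lambda) = (1/2) x^T Q x + c^T x + lambda^T (A x - b)
Stationarity (grad_x L = 0): Q x + c + A^T lambda = 0.
Primal feasibility: A x = b.

This gives the KKT block system:
  [ Q   A^T ] [ x     ]   [-c ]
  [ A    0  ] [ lambda ] = [ b ]

Solving the linear system:
  x*      = (0, 0)
  lambda* = (-1.5)
  f(x*)   = 0

x* = (0, 0), lambda* = (-1.5)


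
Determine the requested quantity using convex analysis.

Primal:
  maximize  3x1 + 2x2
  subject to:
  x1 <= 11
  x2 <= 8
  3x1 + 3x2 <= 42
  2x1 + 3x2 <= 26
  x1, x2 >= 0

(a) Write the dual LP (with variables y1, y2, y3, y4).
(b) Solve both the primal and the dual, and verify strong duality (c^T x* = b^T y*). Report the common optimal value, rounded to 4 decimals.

The standard primal-dual pair for 'max c^T x s.t. A x <= b, x >= 0' is:
  Dual:  min b^T y  s.t.  A^T y >= c,  y >= 0.

So the dual LP is:
  minimize  11y1 + 8y2 + 42y3 + 26y4
  subject to:
    y1 + 3y3 + 2y4 >= 3
    y2 + 3y3 + 3y4 >= 2
    y1, y2, y3, y4 >= 0

Solving the primal: x* = (11, 1.3333).
  primal value c^T x* = 35.6667.
Solving the dual: y* = (1.6667, 0, 0, 0.6667).
  dual value b^T y* = 35.6667.
Strong duality: c^T x* = b^T y*. Confirmed.

35.6667


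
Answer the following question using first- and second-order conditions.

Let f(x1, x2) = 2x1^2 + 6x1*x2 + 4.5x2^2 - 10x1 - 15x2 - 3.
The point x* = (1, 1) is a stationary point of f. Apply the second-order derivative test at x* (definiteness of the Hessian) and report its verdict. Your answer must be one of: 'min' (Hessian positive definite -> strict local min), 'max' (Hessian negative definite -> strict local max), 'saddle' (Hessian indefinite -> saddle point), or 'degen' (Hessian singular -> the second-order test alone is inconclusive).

Compute the Hessian H = grad^2 f:
  H = [[4, 6], [6, 9]]
Verify stationarity: grad f(x*) = H x* + g = (0, 0).
Eigenvalues of H: 0, 13.
H has a zero eigenvalue (singular; positive semidefinite but not definite), so H is neither positive definite, negative definite, nor indefinite. The second-order test alone is inconclusive -> degen.
(Indeed, f is constant along the null direction of H through x*, so x* is not a strict local extremum.)

degen


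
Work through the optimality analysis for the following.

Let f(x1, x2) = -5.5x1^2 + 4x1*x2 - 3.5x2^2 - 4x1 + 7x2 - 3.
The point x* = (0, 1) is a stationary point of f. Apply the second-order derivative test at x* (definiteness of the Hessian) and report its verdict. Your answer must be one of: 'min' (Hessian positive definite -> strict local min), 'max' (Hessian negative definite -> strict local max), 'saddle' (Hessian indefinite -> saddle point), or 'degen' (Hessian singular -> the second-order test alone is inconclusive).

Compute the Hessian H = grad^2 f:
  H = [[-11, 4], [4, -7]]
Verify stationarity: grad f(x*) = H x* + g = (0, 0).
Eigenvalues of H: -13.4721, -4.5279.
Both eigenvalues < 0, so H is negative definite -> x* is a strict local max.

max


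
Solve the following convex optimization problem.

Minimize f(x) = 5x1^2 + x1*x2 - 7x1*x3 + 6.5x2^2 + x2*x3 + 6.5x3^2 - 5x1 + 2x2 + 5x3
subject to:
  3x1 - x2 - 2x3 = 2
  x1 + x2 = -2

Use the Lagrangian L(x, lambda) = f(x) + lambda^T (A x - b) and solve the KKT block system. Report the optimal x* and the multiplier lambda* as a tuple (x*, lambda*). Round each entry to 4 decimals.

Form the Lagrangian:
  L(x, lambda) = (1/2) x^T Q x + c^T x + lambda^T (A x - b)
Stationarity (grad_x L = 0): Q x + c + A^T lambda = 0.
Primal feasibility: A x = b.

This gives the KKT block system:
  [ Q   A^T ] [ x     ]   [-c ]
  [ A    0  ] [ lambda ] = [ b ]

Solving the linear system:
  x*      = (-0.561, -1.439, -1.122)
  lambda* = (-3.5488, 14.8415)
  f(x*)   = 15.5488

x* = (-0.561, -1.439, -1.122), lambda* = (-3.5488, 14.8415)


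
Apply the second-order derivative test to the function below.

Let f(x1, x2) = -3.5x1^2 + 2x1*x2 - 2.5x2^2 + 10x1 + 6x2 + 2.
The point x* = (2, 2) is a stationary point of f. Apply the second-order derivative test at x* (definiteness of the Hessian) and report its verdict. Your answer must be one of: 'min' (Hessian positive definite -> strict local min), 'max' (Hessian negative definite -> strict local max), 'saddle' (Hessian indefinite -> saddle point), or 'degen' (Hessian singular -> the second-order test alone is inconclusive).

Compute the Hessian H = grad^2 f:
  H = [[-7, 2], [2, -5]]
Verify stationarity: grad f(x*) = H x* + g = (0, 0).
Eigenvalues of H: -8.2361, -3.7639.
Both eigenvalues < 0, so H is negative definite -> x* is a strict local max.

max


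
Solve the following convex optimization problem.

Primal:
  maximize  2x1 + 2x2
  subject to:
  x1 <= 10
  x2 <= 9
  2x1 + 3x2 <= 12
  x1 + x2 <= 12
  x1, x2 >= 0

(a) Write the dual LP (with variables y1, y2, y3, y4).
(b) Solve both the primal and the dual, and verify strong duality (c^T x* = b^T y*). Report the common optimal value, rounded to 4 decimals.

The standard primal-dual pair for 'max c^T x s.t. A x <= b, x >= 0' is:
  Dual:  min b^T y  s.t.  A^T y >= c,  y >= 0.

So the dual LP is:
  minimize  10y1 + 9y2 + 12y3 + 12y4
  subject to:
    y1 + 2y3 + y4 >= 2
    y2 + 3y3 + y4 >= 2
    y1, y2, y3, y4 >= 0

Solving the primal: x* = (6, 0).
  primal value c^T x* = 12.
Solving the dual: y* = (0, 0, 1, 0).
  dual value b^T y* = 12.
Strong duality: c^T x* = b^T y*. Confirmed.

12


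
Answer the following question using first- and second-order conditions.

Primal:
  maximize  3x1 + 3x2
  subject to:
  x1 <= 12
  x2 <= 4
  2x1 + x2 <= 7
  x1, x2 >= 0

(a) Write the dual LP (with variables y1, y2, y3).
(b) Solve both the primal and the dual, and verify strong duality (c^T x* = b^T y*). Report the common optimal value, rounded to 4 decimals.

The standard primal-dual pair for 'max c^T x s.t. A x <= b, x >= 0' is:
  Dual:  min b^T y  s.t.  A^T y >= c,  y >= 0.

So the dual LP is:
  minimize  12y1 + 4y2 + 7y3
  subject to:
    y1 + 2y3 >= 3
    y2 + y3 >= 3
    y1, y2, y3 >= 0

Solving the primal: x* = (1.5, 4).
  primal value c^T x* = 16.5.
Solving the dual: y* = (0, 1.5, 1.5).
  dual value b^T y* = 16.5.
Strong duality: c^T x* = b^T y*. Confirmed.

16.5


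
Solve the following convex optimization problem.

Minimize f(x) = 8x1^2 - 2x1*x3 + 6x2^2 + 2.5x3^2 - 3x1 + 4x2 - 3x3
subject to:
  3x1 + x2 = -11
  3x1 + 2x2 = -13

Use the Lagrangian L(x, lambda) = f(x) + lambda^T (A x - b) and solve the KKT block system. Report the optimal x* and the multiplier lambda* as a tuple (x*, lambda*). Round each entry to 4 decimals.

Form the Lagrangian:
  L(x, lambda) = (1/2) x^T Q x + c^T x + lambda^T (A x - b)
Stationarity (grad_x L = 0): Q x + c + A^T lambda = 0.
Primal feasibility: A x = b.

This gives the KKT block system:
  [ Q   A^T ] [ x     ]   [-c ]
  [ A    0  ] [ lambda ] = [ b ]

Solving the linear system:
  x*      = (-3, -2, -0.6)
  lambda* = (13.2, 3.4)
  f(x*)   = 96.1

x* = (-3, -2, -0.6), lambda* = (13.2, 3.4)
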